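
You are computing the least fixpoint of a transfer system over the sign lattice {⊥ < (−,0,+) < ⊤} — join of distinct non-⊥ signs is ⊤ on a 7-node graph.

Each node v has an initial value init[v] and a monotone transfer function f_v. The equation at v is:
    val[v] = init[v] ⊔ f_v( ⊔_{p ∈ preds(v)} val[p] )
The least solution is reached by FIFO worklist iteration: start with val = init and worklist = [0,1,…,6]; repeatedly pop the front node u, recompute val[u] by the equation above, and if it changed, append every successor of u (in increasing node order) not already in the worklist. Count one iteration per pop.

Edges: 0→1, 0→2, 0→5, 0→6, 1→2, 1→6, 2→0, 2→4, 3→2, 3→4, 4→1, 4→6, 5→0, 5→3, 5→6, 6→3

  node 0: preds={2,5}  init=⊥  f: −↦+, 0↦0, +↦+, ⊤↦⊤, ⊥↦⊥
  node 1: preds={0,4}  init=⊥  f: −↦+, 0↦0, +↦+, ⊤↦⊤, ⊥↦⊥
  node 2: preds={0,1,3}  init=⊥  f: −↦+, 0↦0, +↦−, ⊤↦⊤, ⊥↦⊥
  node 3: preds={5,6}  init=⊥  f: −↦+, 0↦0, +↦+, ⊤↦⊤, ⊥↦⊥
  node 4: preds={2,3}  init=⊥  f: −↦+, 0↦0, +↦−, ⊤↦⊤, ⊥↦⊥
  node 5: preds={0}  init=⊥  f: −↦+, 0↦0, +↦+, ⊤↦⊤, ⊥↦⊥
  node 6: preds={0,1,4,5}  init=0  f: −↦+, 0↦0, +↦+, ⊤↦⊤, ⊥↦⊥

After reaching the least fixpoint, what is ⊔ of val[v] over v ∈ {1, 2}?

Iteration log — 18 steps:
  step 1. node 0  ⊔preds=⊥  new=⊥  stable
  step 2. node 1  ⊔preds=⊥  new=⊥  stable
  step 3. node 2  ⊔preds=⊥  new=⊥  stable
  step 4. node 3  ⊔preds=0  new=0  old=⊥  +wl: 2
  step 5. node 4  ⊔preds=0  new=0  old=⊥  +wl: 1
  step 6. node 5  ⊔preds=⊥  new=⊥  stable
  step 7. node 6  ⊔preds=0  new=0  stable
  step 8. node 2  ⊔preds=0  new=0  old=⊥  +wl: 0,4
  step 9. node 1  ⊔preds=0  new=0  old=⊥  +wl: 2,6
  step 10. node 0  ⊔preds=0  new=0  old=⊥  +wl: 1,5
  step 11. node 4  ⊔preds=0  new=0  stable
  step 12. node 2  ⊔preds=0  new=0  stable
  step 13. node 6  ⊔preds=0  new=0  stable
  step 14. node 1  ⊔preds=0  new=0  stable
  step 15. node 5  ⊔preds=0  new=0  old=⊥  +wl: 0,3,6
  step 16. node 0  ⊔preds=0  new=0  stable
  step 17. node 3  ⊔preds=0  new=0  stable
  step 18. node 6  ⊔preds=0  new=0  stable

Least fixpoint reached:
  node 0: 0
  node 1: 0
  node 2: 0
  node 3: 0
  node 4: 0
  node 5: 0
  node 6: 0

0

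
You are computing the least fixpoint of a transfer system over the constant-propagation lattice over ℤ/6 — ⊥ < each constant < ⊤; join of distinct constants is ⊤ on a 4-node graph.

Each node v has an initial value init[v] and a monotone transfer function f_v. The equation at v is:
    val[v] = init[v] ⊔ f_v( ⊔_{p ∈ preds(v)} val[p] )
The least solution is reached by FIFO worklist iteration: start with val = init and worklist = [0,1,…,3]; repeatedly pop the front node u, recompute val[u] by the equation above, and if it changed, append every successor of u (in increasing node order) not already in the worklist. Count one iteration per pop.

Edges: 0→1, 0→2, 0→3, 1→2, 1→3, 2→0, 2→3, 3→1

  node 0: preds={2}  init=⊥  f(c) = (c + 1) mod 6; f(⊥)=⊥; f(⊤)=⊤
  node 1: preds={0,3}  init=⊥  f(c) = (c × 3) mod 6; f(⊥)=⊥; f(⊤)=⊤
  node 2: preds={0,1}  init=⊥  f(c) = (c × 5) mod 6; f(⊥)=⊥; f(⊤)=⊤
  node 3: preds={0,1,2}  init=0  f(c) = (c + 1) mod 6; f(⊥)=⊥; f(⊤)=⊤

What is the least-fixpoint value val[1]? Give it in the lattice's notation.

Trace (12 dequeues):
  [1] u=0 | in ⊥ | out ⊥ | ==
  [2] u=1 | in 0 | out 0 | prev ⊥ | push {}
  [3] u=2 | in 0 | out 0 | prev ⊥ | push {0}
  [4] u=3 | in 0 | out ⊤ | prev 0 | push {1}
  [5] u=0 | in 0 | out 1 | prev ⊥ | push {2,3}
  [6] u=1 | in ⊤ | out ⊤ | prev 0 | push {}
  [7] u=2 | in ⊤ | out ⊤ | prev 0 | push {0}
  [8] u=3 | in ⊤ | out ⊤ | ==
  [9] u=0 | in ⊤ | out ⊤ | prev 1 | push {1,2,3}
  [10] u=1 | in ⊤ | out ⊤ | ==
  [11] u=2 | in ⊤ | out ⊤ | ==
  [12] u=3 | in ⊤ | out ⊤ | ==

Converged values:
  [0] ⊤
  [1] ⊤
  [2] ⊤
  [3] ⊤

⊤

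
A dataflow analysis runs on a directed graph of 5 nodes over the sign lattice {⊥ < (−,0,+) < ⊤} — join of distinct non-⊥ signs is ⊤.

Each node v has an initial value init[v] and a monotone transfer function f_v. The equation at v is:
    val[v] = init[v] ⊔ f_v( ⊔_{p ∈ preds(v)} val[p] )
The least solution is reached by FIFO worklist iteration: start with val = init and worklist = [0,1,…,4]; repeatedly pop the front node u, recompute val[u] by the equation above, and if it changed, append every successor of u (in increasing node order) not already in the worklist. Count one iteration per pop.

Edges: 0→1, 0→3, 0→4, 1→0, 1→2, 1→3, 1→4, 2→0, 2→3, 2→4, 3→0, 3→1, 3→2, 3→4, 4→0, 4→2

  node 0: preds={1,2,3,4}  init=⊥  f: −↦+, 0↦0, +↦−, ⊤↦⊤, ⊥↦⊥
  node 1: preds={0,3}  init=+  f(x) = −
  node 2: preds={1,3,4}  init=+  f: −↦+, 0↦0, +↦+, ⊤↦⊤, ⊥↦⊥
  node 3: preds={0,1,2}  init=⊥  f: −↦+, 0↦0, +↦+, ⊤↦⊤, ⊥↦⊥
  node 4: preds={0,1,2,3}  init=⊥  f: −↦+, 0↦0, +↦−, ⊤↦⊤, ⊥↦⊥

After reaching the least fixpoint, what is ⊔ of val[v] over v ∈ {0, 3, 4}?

Iteration log — 10 steps:
  step 1. node 0  ⊔preds=+  new=−  old=⊥  +wl: 
  step 2. node 1  ⊔preds=−  new=⊤  old=+  +wl: 0
  step 3. node 2  ⊔preds=⊤  new=⊤  old=+  +wl: 
  step 4. node 3  ⊔preds=⊤  new=⊤  old=⊥  +wl: 1,2
  step 5. node 4  ⊔preds=⊤  new=⊤  old=⊥  +wl: 
  step 6. node 0  ⊔preds=⊤  new=⊤  old=−  +wl: 3,4
  step 7. node 1  ⊔preds=⊤  new=⊤  stable
  step 8. node 2  ⊔preds=⊤  new=⊤  stable
  step 9. node 3  ⊔preds=⊤  new=⊤  stable
  step 10. node 4  ⊔preds=⊤  new=⊤  stable

Least fixpoint reached:
  node 0: ⊤
  node 1: ⊤
  node 2: ⊤
  node 3: ⊤
  node 4: ⊤

⊤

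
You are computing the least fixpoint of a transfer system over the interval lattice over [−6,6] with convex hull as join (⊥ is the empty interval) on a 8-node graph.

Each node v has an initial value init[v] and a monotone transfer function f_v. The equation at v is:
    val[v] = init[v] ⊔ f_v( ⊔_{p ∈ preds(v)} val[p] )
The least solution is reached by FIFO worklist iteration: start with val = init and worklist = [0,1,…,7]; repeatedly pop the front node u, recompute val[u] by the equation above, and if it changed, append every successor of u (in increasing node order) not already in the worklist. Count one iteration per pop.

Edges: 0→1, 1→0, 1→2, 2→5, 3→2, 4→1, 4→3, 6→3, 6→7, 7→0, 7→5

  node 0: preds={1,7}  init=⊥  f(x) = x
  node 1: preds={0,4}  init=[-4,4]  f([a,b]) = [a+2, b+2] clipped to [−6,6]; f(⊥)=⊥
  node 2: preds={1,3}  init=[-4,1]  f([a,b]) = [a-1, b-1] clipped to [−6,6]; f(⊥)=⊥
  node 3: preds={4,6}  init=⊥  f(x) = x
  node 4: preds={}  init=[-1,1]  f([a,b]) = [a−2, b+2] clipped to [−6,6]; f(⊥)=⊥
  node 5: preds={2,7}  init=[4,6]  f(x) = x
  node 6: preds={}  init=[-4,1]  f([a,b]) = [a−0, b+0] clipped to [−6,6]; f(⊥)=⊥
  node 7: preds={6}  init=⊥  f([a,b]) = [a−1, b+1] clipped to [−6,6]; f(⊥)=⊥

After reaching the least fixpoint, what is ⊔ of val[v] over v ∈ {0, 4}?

[-5,6]

Trace (12 dequeues):
  [1] u=0 | in [-4,4] | out [-4,4] | prev ⊥ | push {}
  [2] u=1 | in [-4,4] | out [-4,6] | prev [-4,4] | push {0}
  [3] u=2 | in [-4,6] | out [-5,5] | prev [-4,1] | push {}
  [4] u=3 | in [-4,1] | out [-4,1] | prev ⊥ | push {2}
  [5] u=4 | in ⊥ | out [-1,1] | ==
  [6] u=5 | in [-5,5] | out [-5,6] | prev [4,6] | push {}
  [7] u=6 | in ⊥ | out [-4,1] | ==
  [8] u=7 | in [-4,1] | out [-5,2] | prev ⊥ | push {5}
  [9] u=0 | in [-5,6] | out [-5,6] | prev [-4,4] | push {1}
  [10] u=2 | in [-4,6] | out [-5,5] | ==
  [11] u=5 | in [-5,5] | out [-5,6] | ==
  [12] u=1 | in [-5,6] | out [-4,6] | ==

Converged values:
  [0] [-5,6]
  [1] [-4,6]
  [2] [-5,5]
  [3] [-4,1]
  [4] [-1,1]
  [5] [-5,6]
  [6] [-4,1]
  [7] [-5,2]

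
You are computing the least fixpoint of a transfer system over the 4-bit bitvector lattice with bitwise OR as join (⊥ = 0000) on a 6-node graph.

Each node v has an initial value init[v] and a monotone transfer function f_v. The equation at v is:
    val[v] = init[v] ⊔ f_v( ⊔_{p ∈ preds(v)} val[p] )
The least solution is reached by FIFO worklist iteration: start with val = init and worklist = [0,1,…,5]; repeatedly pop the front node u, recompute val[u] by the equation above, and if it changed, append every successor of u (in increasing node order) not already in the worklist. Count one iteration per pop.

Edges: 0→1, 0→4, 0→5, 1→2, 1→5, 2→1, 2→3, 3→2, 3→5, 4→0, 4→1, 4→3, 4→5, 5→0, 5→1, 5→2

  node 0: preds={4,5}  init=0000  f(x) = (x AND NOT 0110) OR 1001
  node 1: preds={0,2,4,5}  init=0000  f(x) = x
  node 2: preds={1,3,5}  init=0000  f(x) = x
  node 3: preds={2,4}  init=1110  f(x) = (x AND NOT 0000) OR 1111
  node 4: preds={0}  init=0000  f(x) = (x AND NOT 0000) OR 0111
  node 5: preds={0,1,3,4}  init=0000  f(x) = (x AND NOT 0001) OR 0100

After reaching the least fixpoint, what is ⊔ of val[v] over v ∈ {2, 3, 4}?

1111

Trace (11 dequeues):
  [1] u=0 | in 0000 | out 1001 | prev 0000 | push {}
  [2] u=1 | in 1001 | out 1001 | prev 0000 | push {}
  [3] u=2 | in 1111 | out 1111 | prev 0000 | push {1}
  [4] u=3 | in 1111 | out 1111 | prev 1110 | push {2}
  [5] u=4 | in 1001 | out 1111 | prev 0000 | push {0,3}
  [6] u=5 | in 1111 | out 1110 | prev 0000 | push {}
  [7] u=1 | in 1111 | out 1111 | prev 1001 | push {5}
  [8] u=2 | in 1111 | out 1111 | ==
  [9] u=0 | in 1111 | out 1001 | ==
  [10] u=3 | in 1111 | out 1111 | ==
  [11] u=5 | in 1111 | out 1110 | ==

Converged values:
  [0] 1001
  [1] 1111
  [2] 1111
  [3] 1111
  [4] 1111
  [5] 1110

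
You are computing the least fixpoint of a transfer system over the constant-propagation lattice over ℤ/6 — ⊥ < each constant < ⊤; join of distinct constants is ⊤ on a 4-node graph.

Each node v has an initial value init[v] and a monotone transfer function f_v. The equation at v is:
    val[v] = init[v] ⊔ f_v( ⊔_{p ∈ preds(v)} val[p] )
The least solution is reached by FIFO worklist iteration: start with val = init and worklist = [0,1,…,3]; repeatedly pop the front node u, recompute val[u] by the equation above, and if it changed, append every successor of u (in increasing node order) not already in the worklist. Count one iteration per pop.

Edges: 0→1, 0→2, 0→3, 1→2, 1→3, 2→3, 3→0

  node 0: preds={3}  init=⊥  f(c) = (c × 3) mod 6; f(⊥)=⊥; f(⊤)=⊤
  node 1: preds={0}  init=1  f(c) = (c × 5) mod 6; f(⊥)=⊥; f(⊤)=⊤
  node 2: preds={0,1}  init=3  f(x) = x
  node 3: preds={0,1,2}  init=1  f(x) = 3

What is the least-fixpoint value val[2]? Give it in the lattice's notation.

Iteration log — 8 steps:
  step 1. node 0  ⊔preds=1  new=3  old=⊥  +wl: 
  step 2. node 1  ⊔preds=3  new=⊤  old=1  +wl: 
  step 3. node 2  ⊔preds=⊤  new=⊤  old=3  +wl: 
  step 4. node 3  ⊔preds=⊤  new=⊤  old=1  +wl: 0
  step 5. node 0  ⊔preds=⊤  new=⊤  old=3  +wl: 1,2,3
  step 6. node 1  ⊔preds=⊤  new=⊤  stable
  step 7. node 2  ⊔preds=⊤  new=⊤  stable
  step 8. node 3  ⊔preds=⊤  new=⊤  stable

Least fixpoint reached:
  node 0: ⊤
  node 1: ⊤
  node 2: ⊤
  node 3: ⊤

⊤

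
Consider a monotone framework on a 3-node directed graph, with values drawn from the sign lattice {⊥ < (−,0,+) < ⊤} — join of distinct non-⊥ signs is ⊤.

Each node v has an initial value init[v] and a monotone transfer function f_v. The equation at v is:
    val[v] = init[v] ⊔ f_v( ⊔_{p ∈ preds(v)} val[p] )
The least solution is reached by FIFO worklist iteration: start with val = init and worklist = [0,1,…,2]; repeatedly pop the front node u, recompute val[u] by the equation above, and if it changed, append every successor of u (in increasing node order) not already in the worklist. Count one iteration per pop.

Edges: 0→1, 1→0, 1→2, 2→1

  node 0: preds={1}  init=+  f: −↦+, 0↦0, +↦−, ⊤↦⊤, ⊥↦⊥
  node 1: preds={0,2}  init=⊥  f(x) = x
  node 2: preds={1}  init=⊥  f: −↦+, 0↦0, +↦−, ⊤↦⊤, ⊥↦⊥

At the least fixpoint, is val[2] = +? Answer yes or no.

no

Trace (8 dequeues):
  [1] u=0 | in ⊥ | out + | ==
  [2] u=1 | in + | out + | prev ⊥ | push {0}
  [3] u=2 | in + | out − | prev ⊥ | push {1}
  [4] u=0 | in + | out ⊤ | prev + | push {}
  [5] u=1 | in ⊤ | out ⊤ | prev + | push {0,2}
  [6] u=0 | in ⊤ | out ⊤ | ==
  [7] u=2 | in ⊤ | out ⊤ | prev − | push {1}
  [8] u=1 | in ⊤ | out ⊤ | ==

Converged values:
  [0] ⊤
  [1] ⊤
  [2] ⊤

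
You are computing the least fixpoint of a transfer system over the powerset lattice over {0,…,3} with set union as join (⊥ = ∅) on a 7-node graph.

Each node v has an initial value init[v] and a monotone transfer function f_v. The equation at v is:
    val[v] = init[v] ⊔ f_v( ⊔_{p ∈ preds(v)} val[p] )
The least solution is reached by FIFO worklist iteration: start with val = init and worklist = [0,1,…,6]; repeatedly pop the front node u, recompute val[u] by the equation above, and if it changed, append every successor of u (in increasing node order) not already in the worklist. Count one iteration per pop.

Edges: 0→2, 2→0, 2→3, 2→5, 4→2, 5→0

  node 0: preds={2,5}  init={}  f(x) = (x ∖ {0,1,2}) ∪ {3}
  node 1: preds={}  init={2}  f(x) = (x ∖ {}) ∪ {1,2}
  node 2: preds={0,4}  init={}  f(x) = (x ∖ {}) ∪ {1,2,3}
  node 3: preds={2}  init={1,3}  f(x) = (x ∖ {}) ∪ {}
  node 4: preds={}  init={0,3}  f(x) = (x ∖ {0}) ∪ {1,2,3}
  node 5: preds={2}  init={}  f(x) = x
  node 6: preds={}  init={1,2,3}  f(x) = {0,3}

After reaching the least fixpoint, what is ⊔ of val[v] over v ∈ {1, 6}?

Worklist (9 pops):
  #1 pop 0: in={} → {3} (was {}); enqueue []
  #2 pop 1: in={} → {1,2} (was {2}); enqueue []
  #3 pop 2: in={0,3} → {0,1,2,3} (was {}); enqueue [0]
  #4 pop 3: in={0,1,2,3} → {0,1,2,3} (was {1,3}); enqueue []
  #5 pop 4: in={} → {0,1,2,3} (was {0,3}); enqueue [2]
  #6 pop 5: in={0,1,2,3} → {0,1,2,3} (was {}); enqueue []
  #7 pop 6: in={} → {0,1,2,3} (was {1,2,3}); enqueue []
  #8 pop 0: in={0,1,2,3} → {3} (no change)
  #9 pop 2: in={0,1,2,3} → {0,1,2,3} (no change)

Fixpoint:
  val[0] = {3}
  val[1] = {1,2}
  val[2] = {0,1,2,3}
  val[3] = {0,1,2,3}
  val[4] = {0,1,2,3}
  val[5] = {0,1,2,3}
  val[6] = {0,1,2,3}

{0,1,2,3}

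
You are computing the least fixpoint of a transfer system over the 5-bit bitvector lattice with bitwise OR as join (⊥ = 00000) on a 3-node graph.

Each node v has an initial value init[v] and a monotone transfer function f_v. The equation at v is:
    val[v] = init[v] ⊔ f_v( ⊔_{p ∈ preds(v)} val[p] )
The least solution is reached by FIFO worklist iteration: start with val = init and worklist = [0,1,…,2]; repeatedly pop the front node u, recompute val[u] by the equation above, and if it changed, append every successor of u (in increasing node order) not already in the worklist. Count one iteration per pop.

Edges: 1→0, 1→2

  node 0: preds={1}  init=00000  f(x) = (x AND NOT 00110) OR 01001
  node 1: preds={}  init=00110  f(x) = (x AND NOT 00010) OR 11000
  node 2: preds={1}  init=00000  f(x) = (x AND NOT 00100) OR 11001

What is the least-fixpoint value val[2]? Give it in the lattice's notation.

11011

Worklist (4 pops):
  #1 pop 0: in=00110 → 01001 (was 00000); enqueue []
  #2 pop 1: in=00000 → 11110 (was 00110); enqueue [0]
  #3 pop 2: in=11110 → 11011 (was 00000); enqueue []
  #4 pop 0: in=11110 → 11001 (was 01001); enqueue []

Fixpoint:
  val[0] = 11001
  val[1] = 11110
  val[2] = 11011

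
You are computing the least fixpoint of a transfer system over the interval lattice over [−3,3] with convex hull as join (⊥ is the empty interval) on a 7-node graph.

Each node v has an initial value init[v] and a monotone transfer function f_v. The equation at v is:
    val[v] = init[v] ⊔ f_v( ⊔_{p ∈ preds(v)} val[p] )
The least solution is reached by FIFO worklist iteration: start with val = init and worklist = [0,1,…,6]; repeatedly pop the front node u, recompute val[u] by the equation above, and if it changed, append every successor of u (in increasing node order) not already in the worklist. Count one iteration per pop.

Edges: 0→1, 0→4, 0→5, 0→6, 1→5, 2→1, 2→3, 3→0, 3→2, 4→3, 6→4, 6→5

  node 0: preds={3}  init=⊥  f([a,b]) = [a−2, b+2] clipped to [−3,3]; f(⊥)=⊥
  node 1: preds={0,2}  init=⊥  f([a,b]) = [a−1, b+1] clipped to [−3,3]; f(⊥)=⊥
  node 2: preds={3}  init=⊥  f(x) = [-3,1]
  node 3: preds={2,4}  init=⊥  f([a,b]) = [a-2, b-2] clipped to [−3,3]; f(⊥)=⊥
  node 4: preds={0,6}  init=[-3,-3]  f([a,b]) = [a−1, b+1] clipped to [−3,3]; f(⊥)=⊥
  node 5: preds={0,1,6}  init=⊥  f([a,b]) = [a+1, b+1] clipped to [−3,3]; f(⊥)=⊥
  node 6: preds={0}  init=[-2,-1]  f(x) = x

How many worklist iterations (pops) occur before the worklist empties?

35

Worklist (35 pops):
  #1 pop 0: in=⊥ → ⊥ (no change)
  #2 pop 1: in=⊥ → ⊥ (no change)
  #3 pop 2: in=⊥ → [-3,1] (was ⊥); enqueue [1]
  #4 pop 3: in=[-3,1] → [-3,-1] (was ⊥); enqueue [0,2]
  #5 pop 4: in=[-2,-1] → [-3,0] (was [-3,-3]); enqueue [3]
  #6 pop 5: in=[-2,-1] → [-1,0] (was ⊥); enqueue []
  #7 pop 6: in=⊥ → [-2,-1] (no change)
  #8 pop 1: in=[-3,1] → [-3,2] (was ⊥); enqueue [5]
  #9 pop 0: in=[-3,-1] → [-3,1] (was ⊥); enqueue [1,4,6]
  #10 pop 2: in=[-3,-1] → [-3,1] (no change)
  #11 pop 3: in=[-3,1] → [-3,-1] (no change)
  #12 pop 5: in=[-3,2] → [-2,3] (was [-1,0]); enqueue []
  #13 pop 1: in=[-3,1] → [-3,2] (no change)
  #14 pop 4: in=[-3,1] → [-3,2] (was [-3,0]); enqueue [3]
  #15 pop 6: in=[-3,1] → [-3,1] (was [-2,-1]); enqueue [4,5]
  #16 pop 3: in=[-3,2] → [-3,0] (was [-3,-1]); enqueue [0,2]
  #17 pop 4: in=[-3,1] → [-3,2] (no change)
  #18 pop 5: in=[-3,2] → [-2,3] (no change)
  #19 pop 0: in=[-3,0] → [-3,2] (was [-3,1]); enqueue [1,4,5,6]
  #20 pop 2: in=[-3,0] → [-3,1] (no change)
  #21 pop 1: in=[-3,2] → [-3,3] (was [-3,2]); enqueue []
  #22 pop 4: in=[-3,2] → [-3,3] (was [-3,2]); enqueue [3]
  #23 pop 5: in=[-3,3] → [-2,3] (no change)
  #24 pop 6: in=[-3,2] → [-3,2] (was [-3,1]); enqueue [4,5]
  #25 pop 3: in=[-3,3] → [-3,1] (was [-3,0]); enqueue [0,2]
  #26 pop 4: in=[-3,2] → [-3,3] (no change)
  #27 pop 5: in=[-3,3] → [-2,3] (no change)
  #28 pop 0: in=[-3,1] → [-3,3] (was [-3,2]); enqueue [1,4,5,6]
  #29 pop 2: in=[-3,1] → [-3,1] (no change)
  #30 pop 1: in=[-3,3] → [-3,3] (no change)
  #31 pop 4: in=[-3,3] → [-3,3] (no change)
  #32 pop 5: in=[-3,3] → [-2,3] (no change)
  #33 pop 6: in=[-3,3] → [-3,3] (was [-3,2]); enqueue [4,5]
  #34 pop 4: in=[-3,3] → [-3,3] (no change)
  #35 pop 5: in=[-3,3] → [-2,3] (no change)

Fixpoint:
  val[0] = [-3,3]
  val[1] = [-3,3]
  val[2] = [-3,1]
  val[3] = [-3,1]
  val[4] = [-3,3]
  val[5] = [-2,3]
  val[6] = [-3,3]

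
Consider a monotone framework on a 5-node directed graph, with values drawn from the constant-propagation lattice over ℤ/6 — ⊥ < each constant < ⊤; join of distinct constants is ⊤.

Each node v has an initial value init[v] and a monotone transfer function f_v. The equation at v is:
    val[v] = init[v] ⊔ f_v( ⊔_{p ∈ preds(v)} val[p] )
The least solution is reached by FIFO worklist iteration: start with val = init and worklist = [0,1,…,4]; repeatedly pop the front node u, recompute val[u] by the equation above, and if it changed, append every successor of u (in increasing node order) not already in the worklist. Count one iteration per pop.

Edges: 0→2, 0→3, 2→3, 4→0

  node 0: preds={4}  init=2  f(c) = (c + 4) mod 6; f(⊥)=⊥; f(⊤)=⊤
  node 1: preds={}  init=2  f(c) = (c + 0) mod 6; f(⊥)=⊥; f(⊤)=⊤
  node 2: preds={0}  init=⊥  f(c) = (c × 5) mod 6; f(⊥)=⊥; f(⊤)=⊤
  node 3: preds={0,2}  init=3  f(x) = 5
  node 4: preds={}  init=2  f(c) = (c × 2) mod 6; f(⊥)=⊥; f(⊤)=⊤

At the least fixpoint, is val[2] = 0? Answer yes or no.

Iteration log — 5 steps:
  step 1. node 0  ⊔preds=2  new=⊤  old=2  +wl: 
  step 2. node 1  ⊔preds=⊥  new=2  stable
  step 3. node 2  ⊔preds=⊤  new=⊤  old=⊥  +wl: 
  step 4. node 3  ⊔preds=⊤  new=⊤  old=3  +wl: 
  step 5. node 4  ⊔preds=⊥  new=2  stable

Least fixpoint reached:
  node 0: ⊤
  node 1: 2
  node 2: ⊤
  node 3: ⊤
  node 4: 2

no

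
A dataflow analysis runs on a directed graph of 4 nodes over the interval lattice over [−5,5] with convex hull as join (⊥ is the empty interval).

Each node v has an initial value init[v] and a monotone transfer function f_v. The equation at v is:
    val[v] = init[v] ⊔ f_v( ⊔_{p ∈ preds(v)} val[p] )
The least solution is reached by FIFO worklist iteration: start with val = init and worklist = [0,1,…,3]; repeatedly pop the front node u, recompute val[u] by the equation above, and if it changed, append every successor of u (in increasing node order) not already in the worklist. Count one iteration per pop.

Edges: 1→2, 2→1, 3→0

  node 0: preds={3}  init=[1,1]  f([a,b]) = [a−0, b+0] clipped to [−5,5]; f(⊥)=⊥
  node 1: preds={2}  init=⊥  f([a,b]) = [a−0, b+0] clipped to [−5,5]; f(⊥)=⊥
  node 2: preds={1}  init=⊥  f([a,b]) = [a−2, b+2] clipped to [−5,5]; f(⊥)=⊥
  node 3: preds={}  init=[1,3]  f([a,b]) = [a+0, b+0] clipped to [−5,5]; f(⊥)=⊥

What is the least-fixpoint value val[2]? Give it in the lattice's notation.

Worklist (4 pops):
  #1 pop 0: in=[1,3] → [1,3] (was [1,1]); enqueue []
  #2 pop 1: in=⊥ → ⊥ (no change)
  #3 pop 2: in=⊥ → ⊥ (no change)
  #4 pop 3: in=⊥ → [1,3] (no change)

Fixpoint:
  val[0] = [1,3]
  val[1] = ⊥
  val[2] = ⊥
  val[3] = [1,3]

⊥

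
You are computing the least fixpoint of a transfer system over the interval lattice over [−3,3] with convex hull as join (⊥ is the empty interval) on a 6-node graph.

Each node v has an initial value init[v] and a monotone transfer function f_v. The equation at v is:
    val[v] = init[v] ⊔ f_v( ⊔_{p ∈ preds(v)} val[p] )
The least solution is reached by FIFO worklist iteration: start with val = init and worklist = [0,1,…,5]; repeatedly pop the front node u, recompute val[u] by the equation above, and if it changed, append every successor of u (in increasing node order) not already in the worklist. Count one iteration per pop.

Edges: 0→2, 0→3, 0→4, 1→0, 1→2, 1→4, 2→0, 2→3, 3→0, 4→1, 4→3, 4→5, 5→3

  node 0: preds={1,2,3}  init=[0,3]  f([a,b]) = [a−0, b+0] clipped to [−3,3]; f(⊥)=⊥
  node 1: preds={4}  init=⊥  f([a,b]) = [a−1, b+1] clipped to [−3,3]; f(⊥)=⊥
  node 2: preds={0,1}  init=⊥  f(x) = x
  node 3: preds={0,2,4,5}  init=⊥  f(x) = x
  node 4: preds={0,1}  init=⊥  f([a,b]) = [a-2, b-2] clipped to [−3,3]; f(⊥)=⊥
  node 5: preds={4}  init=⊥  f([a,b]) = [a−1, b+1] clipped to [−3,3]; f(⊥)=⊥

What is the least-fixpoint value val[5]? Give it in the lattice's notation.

[-3,2]

Iteration log — 16 steps:
  step 1. node 0  ⊔preds=⊥  new=[0,3]  stable
  step 2. node 1  ⊔preds=⊥  new=⊥  stable
  step 3. node 2  ⊔preds=[0,3]  new=[0,3]  old=⊥  +wl: 0
  step 4. node 3  ⊔preds=[0,3]  new=[0,3]  old=⊥  +wl: 
  step 5. node 4  ⊔preds=[0,3]  new=[-2,1]  old=⊥  +wl: 1,3
  step 6. node 5  ⊔preds=[-2,1]  new=[-3,2]  old=⊥  +wl: 
  step 7. node 0  ⊔preds=[0,3]  new=[0,3]  stable
  step 8. node 1  ⊔preds=[-2,1]  new=[-3,2]  old=⊥  +wl: 0,2,4
  step 9. node 3  ⊔preds=[-3,3]  new=[-3,3]  old=[0,3]  +wl: 
  step 10. node 0  ⊔preds=[-3,3]  new=[-3,3]  old=[0,3]  +wl: 3
  step 11. node 2  ⊔preds=[-3,3]  new=[-3,3]  old=[0,3]  +wl: 0
  step 12. node 4  ⊔preds=[-3,3]  new=[-3,1]  old=[-2,1]  +wl: 1,5
  step 13. node 3  ⊔preds=[-3,3]  new=[-3,3]  stable
  step 14. node 0  ⊔preds=[-3,3]  new=[-3,3]  stable
  step 15. node 1  ⊔preds=[-3,1]  new=[-3,2]  stable
  step 16. node 5  ⊔preds=[-3,1]  new=[-3,2]  stable

Least fixpoint reached:
  node 0: [-3,3]
  node 1: [-3,2]
  node 2: [-3,3]
  node 3: [-3,3]
  node 4: [-3,1]
  node 5: [-3,2]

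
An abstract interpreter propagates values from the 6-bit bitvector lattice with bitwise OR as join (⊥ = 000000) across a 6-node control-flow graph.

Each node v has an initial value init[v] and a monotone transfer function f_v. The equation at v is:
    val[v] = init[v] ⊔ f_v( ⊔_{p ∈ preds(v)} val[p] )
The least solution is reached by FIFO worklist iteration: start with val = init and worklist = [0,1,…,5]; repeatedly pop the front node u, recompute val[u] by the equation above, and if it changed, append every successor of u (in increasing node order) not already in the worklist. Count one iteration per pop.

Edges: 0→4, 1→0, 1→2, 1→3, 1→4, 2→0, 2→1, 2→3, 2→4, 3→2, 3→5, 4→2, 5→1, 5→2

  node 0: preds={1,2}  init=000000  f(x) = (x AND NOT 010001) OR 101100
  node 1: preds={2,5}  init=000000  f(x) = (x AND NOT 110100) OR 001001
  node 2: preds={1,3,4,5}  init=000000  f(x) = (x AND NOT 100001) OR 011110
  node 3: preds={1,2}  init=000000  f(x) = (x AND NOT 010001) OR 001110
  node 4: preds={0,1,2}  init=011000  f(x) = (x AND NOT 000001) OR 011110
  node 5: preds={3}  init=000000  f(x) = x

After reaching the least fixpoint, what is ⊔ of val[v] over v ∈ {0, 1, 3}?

101111

Iteration log — 12 steps:
  step 1. node 0  ⊔preds=000000  new=101100  old=000000  +wl: 
  step 2. node 1  ⊔preds=000000  new=001001  old=000000  +wl: 0
  step 3. node 2  ⊔preds=011001  new=011110  old=000000  +wl: 1
  step 4. node 3  ⊔preds=011111  new=001110  old=000000  +wl: 2
  step 5. node 4  ⊔preds=111111  new=111110  old=011000  +wl: 
  step 6. node 5  ⊔preds=001110  new=001110  old=000000  +wl: 
  step 7. node 0  ⊔preds=011111  new=101110  old=101100  +wl: 4
  step 8. node 1  ⊔preds=011110  new=001011  old=001001  +wl: 0,3
  step 9. node 2  ⊔preds=111111  new=011110  stable
  step 10. node 4  ⊔preds=111111  new=111110  stable
  step 11. node 0  ⊔preds=011111  new=101110  stable
  step 12. node 3  ⊔preds=011111  new=001110  stable

Least fixpoint reached:
  node 0: 101110
  node 1: 001011
  node 2: 011110
  node 3: 001110
  node 4: 111110
  node 5: 001110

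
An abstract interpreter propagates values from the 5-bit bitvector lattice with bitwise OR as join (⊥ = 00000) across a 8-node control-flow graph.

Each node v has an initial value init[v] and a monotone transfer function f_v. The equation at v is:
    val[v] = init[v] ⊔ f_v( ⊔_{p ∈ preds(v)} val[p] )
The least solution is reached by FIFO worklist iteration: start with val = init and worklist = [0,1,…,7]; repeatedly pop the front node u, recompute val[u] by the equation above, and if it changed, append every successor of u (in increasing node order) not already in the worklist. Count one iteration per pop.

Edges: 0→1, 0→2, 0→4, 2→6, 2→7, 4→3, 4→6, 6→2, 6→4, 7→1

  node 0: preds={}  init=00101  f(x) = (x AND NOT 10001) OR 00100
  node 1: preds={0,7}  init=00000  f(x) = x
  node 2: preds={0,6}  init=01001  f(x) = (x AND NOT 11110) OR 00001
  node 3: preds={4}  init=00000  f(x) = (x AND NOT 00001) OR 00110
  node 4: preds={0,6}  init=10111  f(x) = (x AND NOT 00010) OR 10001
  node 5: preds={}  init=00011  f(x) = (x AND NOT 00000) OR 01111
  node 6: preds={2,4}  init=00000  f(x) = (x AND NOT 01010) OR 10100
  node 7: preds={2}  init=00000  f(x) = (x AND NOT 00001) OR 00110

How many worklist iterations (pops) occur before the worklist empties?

Trace (11 dequeues):
  [1] u=0 | in 00000 | out 00101 | ==
  [2] u=1 | in 00101 | out 00101 | prev 00000 | push {}
  [3] u=2 | in 00101 | out 01001 | ==
  [4] u=3 | in 10111 | out 10110 | prev 00000 | push {}
  [5] u=4 | in 00101 | out 10111 | ==
  [6] u=5 | in 00000 | out 01111 | prev 00011 | push {}
  [7] u=6 | in 11111 | out 10101 | prev 00000 | push {2,4}
  [8] u=7 | in 01001 | out 01110 | prev 00000 | push {1}
  [9] u=2 | in 10101 | out 01001 | ==
  [10] u=4 | in 10101 | out 10111 | ==
  [11] u=1 | in 01111 | out 01111 | prev 00101 | push {}

Converged values:
  [0] 00101
  [1] 01111
  [2] 01001
  [3] 10110
  [4] 10111
  [5] 01111
  [6] 10101
  [7] 01110

11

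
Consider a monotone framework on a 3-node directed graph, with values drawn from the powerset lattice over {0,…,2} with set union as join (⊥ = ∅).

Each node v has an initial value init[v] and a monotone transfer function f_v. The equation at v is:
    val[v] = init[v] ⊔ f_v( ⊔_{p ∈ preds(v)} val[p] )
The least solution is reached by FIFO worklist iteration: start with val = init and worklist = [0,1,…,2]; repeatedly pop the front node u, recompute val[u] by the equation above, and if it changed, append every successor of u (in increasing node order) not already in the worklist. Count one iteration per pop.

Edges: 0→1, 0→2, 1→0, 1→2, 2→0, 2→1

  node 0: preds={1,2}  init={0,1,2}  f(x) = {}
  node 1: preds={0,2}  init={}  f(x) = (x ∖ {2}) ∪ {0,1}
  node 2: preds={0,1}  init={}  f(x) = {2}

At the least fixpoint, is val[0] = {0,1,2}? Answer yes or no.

yes

Worklist (5 pops):
  #1 pop 0: in={} → {0,1,2} (no change)
  #2 pop 1: in={0,1,2} → {0,1} (was {}); enqueue [0]
  #3 pop 2: in={0,1,2} → {2} (was {}); enqueue [1]
  #4 pop 0: in={0,1,2} → {0,1,2} (no change)
  #5 pop 1: in={0,1,2} → {0,1} (no change)

Fixpoint:
  val[0] = {0,1,2}
  val[1] = {0,1}
  val[2] = {2}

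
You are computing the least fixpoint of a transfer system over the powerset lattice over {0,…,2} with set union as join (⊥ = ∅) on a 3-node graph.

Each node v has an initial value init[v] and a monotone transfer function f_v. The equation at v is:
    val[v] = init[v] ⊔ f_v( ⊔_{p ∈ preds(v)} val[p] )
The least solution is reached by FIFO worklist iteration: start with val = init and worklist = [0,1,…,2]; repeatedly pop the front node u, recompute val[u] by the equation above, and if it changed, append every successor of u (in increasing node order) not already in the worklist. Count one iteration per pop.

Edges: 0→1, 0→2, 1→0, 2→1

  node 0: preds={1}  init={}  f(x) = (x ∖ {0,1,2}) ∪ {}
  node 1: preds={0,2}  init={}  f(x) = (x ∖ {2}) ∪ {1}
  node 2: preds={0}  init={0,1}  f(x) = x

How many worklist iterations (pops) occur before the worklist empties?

4

Worklist (4 pops):
  #1 pop 0: in={} → {} (no change)
  #2 pop 1: in={0,1} → {0,1} (was {}); enqueue [0]
  #3 pop 2: in={} → {0,1} (no change)
  #4 pop 0: in={0,1} → {} (no change)

Fixpoint:
  val[0] = {}
  val[1] = {0,1}
  val[2] = {0,1}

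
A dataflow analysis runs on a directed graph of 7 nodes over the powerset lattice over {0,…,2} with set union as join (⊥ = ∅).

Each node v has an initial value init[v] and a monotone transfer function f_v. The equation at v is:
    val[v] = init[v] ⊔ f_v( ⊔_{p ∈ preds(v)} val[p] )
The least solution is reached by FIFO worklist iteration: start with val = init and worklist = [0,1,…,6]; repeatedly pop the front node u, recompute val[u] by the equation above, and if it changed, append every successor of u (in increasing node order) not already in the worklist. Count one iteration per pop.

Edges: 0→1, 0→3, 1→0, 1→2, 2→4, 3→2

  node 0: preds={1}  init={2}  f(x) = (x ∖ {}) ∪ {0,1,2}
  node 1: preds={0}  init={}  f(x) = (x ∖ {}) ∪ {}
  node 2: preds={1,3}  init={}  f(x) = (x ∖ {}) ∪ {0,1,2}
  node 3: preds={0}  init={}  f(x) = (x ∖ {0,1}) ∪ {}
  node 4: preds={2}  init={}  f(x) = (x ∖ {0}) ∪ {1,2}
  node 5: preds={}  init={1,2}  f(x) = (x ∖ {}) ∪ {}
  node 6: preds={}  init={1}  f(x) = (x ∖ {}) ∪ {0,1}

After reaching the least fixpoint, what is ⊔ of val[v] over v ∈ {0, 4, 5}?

Iteration log — 9 steps:
  step 1. node 0  ⊔preds={}  new={0,1,2}  old={2}  +wl: 
  step 2. node 1  ⊔preds={0,1,2}  new={0,1,2}  old={}  +wl: 0
  step 3. node 2  ⊔preds={0,1,2}  new={0,1,2}  old={}  +wl: 
  step 4. node 3  ⊔preds={0,1,2}  new={2}  old={}  +wl: 2
  step 5. node 4  ⊔preds={0,1,2}  new={1,2}  old={}  +wl: 
  step 6. node 5  ⊔preds={}  new={1,2}  stable
  step 7. node 6  ⊔preds={}  new={0,1}  old={1}  +wl: 
  step 8. node 0  ⊔preds={0,1,2}  new={0,1,2}  stable
  step 9. node 2  ⊔preds={0,1,2}  new={0,1,2}  stable

Least fixpoint reached:
  node 0: {0,1,2}
  node 1: {0,1,2}
  node 2: {0,1,2}
  node 3: {2}
  node 4: {1,2}
  node 5: {1,2}
  node 6: {0,1}

{0,1,2}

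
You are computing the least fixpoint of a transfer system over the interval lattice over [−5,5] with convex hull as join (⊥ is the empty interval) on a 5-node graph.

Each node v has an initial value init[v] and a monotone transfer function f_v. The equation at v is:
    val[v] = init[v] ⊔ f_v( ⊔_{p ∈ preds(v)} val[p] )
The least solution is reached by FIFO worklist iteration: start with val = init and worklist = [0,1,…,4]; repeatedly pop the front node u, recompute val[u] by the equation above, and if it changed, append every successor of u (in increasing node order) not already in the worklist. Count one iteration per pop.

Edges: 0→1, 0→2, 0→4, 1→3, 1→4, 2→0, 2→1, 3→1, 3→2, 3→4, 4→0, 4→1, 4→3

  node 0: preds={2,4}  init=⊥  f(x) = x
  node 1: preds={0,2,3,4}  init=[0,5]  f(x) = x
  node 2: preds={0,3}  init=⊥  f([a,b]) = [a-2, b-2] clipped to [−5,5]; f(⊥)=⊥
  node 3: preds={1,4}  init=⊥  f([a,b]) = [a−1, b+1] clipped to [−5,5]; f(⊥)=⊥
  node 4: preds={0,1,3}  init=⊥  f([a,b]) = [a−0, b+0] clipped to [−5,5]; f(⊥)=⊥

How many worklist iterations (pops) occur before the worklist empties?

Worklist (22 pops):
  #1 pop 0: in=⊥ → ⊥ (no change)
  #2 pop 1: in=⊥ → [0,5] (no change)
  #3 pop 2: in=⊥ → ⊥ (no change)
  #4 pop 3: in=[0,5] → [-1,5] (was ⊥); enqueue [1,2]
  #5 pop 4: in=[-1,5] → [-1,5] (was ⊥); enqueue [0,3]
  #6 pop 1: in=[-1,5] → [-1,5] (was [0,5]); enqueue [4]
  #7 pop 2: in=[-1,5] → [-3,3] (was ⊥); enqueue [1]
  #8 pop 0: in=[-3,5] → [-3,5] (was ⊥); enqueue [2]
  #9 pop 3: in=[-1,5] → [-2,5] (was [-1,5]); enqueue []
  #10 pop 4: in=[-3,5] → [-3,5] (was [-1,5]); enqueue [0,3]
  #11 pop 1: in=[-3,5] → [-3,5] (was [-1,5]); enqueue [4]
  #12 pop 2: in=[-3,5] → [-5,3] (was [-3,3]); enqueue [1]
  #13 pop 0: in=[-5,5] → [-5,5] (was [-3,5]); enqueue [2]
  #14 pop 3: in=[-3,5] → [-4,5] (was [-2,5]); enqueue []
  #15 pop 4: in=[-5,5] → [-5,5] (was [-3,5]); enqueue [0,3]
  #16 pop 1: in=[-5,5] → [-5,5] (was [-3,5]); enqueue [4]
  #17 pop 2: in=[-5,5] → [-5,3] (no change)
  #18 pop 0: in=[-5,5] → [-5,5] (no change)
  #19 pop 3: in=[-5,5] → [-5,5] (was [-4,5]); enqueue [1,2]
  #20 pop 4: in=[-5,5] → [-5,5] (no change)
  #21 pop 1: in=[-5,5] → [-5,5] (no change)
  #22 pop 2: in=[-5,5] → [-5,3] (no change)

Fixpoint:
  val[0] = [-5,5]
  val[1] = [-5,5]
  val[2] = [-5,3]
  val[3] = [-5,5]
  val[4] = [-5,5]

22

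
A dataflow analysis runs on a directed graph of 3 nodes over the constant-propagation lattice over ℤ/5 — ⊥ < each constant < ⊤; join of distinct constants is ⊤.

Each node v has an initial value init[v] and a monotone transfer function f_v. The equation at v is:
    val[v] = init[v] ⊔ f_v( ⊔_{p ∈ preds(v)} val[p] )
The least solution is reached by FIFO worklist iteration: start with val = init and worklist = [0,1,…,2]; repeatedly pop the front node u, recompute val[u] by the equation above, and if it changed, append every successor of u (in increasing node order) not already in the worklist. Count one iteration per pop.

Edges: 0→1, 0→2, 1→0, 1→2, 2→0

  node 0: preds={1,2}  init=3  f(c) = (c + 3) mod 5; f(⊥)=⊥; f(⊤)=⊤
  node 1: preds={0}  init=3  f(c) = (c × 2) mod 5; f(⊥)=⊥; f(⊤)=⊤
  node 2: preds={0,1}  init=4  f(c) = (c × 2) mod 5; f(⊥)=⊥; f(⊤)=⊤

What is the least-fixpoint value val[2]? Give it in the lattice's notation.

⊤

Iteration log — 4 steps:
  step 1. node 0  ⊔preds=⊤  new=⊤  old=3  +wl: 
  step 2. node 1  ⊔preds=⊤  new=⊤  old=3  +wl: 0
  step 3. node 2  ⊔preds=⊤  new=⊤  old=4  +wl: 
  step 4. node 0  ⊔preds=⊤  new=⊤  stable

Least fixpoint reached:
  node 0: ⊤
  node 1: ⊤
  node 2: ⊤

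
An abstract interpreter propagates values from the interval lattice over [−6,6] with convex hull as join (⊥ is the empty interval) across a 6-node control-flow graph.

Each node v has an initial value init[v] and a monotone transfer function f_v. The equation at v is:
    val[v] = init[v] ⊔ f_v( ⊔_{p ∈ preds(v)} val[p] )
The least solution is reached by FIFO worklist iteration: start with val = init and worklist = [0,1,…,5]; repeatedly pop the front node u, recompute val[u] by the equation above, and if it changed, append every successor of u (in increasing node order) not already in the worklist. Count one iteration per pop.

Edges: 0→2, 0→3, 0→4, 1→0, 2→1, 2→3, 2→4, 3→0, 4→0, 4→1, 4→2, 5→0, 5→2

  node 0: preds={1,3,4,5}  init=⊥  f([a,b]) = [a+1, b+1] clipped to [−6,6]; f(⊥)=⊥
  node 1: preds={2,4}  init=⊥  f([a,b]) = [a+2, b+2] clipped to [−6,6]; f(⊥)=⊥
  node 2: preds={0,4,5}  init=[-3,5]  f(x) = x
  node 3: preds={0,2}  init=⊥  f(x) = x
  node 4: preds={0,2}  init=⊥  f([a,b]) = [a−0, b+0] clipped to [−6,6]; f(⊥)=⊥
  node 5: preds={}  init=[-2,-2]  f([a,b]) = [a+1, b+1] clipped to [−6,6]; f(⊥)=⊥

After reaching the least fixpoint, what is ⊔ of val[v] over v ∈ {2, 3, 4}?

[-3,6]

Iteration log — 14 steps:
  step 1. node 0  ⊔preds=[-2,-2]  new=[-1,-1]  old=⊥  +wl: 
  step 2. node 1  ⊔preds=[-3,5]  new=[-1,6]  old=⊥  +wl: 0
  step 3. node 2  ⊔preds=[-2,-1]  new=[-3,5]  stable
  step 4. node 3  ⊔preds=[-3,5]  new=[-3,5]  old=⊥  +wl: 
  step 5. node 4  ⊔preds=[-3,5]  new=[-3,5]  old=⊥  +wl: 1,2
  step 6. node 5  ⊔preds=⊥  new=[-2,-2]  stable
  step 7. node 0  ⊔preds=[-3,6]  new=[-2,6]  old=[-1,-1]  +wl: 3,4
  step 8. node 1  ⊔preds=[-3,5]  new=[-1,6]  stable
  step 9. node 2  ⊔preds=[-3,6]  new=[-3,6]  old=[-3,5]  +wl: 1
  step 10. node 3  ⊔preds=[-3,6]  new=[-3,6]  old=[-3,5]  +wl: 0
  step 11. node 4  ⊔preds=[-3,6]  new=[-3,6]  old=[-3,5]  +wl: 2
  step 12. node 1  ⊔preds=[-3,6]  new=[-1,6]  stable
  step 13. node 0  ⊔preds=[-3,6]  new=[-2,6]  stable
  step 14. node 2  ⊔preds=[-3,6]  new=[-3,6]  stable

Least fixpoint reached:
  node 0: [-2,6]
  node 1: [-1,6]
  node 2: [-3,6]
  node 3: [-3,6]
  node 4: [-3,6]
  node 5: [-2,-2]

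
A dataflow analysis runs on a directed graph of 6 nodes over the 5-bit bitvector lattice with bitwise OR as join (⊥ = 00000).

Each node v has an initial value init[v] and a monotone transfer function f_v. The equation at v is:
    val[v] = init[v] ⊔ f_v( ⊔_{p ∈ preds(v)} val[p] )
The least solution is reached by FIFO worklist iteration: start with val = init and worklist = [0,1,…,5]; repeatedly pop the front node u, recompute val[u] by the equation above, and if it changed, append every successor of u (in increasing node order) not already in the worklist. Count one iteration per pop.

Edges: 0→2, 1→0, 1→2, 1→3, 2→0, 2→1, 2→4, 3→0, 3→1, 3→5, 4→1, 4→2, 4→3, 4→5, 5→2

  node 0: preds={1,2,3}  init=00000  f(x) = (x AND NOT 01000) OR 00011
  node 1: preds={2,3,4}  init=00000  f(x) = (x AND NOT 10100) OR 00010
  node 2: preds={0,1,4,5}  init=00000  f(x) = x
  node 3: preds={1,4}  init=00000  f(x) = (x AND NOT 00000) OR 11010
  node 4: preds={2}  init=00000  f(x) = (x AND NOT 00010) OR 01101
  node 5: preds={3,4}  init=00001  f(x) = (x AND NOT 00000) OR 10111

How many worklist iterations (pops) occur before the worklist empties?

17

Iteration log — 17 steps:
  step 1. node 0  ⊔preds=00000  new=00011  old=00000  +wl: 
  step 2. node 1  ⊔preds=00000  new=00010  old=00000  +wl: 0
  step 3. node 2  ⊔preds=00011  new=00011  old=00000  +wl: 1
  step 4. node 3  ⊔preds=00010  new=11010  old=00000  +wl: 
  step 5. node 4  ⊔preds=00011  new=01101  old=00000  +wl: 2,3
  step 6. node 5  ⊔preds=11111  new=11111  old=00001  +wl: 
  step 7. node 0  ⊔preds=11011  new=10011  old=00011  +wl: 
  step 8. node 1  ⊔preds=11111  new=01011  old=00010  +wl: 0
  step 9. node 2  ⊔preds=11111  new=11111  old=00011  +wl: 1,4
  step 10. node 3  ⊔preds=01111  new=11111  old=11010  +wl: 5
  step 11. node 0  ⊔preds=11111  new=10111  old=10011  +wl: 2
  step 12. node 1  ⊔preds=11111  new=01011  stable
  step 13. node 4  ⊔preds=11111  new=11101  old=01101  +wl: 1,3
  step 14. node 5  ⊔preds=11111  new=11111  stable
  step 15. node 2  ⊔preds=11111  new=11111  stable
  step 16. node 1  ⊔preds=11111  new=01011  stable
  step 17. node 3  ⊔preds=11111  new=11111  stable

Least fixpoint reached:
  node 0: 10111
  node 1: 01011
  node 2: 11111
  node 3: 11111
  node 4: 11101
  node 5: 11111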